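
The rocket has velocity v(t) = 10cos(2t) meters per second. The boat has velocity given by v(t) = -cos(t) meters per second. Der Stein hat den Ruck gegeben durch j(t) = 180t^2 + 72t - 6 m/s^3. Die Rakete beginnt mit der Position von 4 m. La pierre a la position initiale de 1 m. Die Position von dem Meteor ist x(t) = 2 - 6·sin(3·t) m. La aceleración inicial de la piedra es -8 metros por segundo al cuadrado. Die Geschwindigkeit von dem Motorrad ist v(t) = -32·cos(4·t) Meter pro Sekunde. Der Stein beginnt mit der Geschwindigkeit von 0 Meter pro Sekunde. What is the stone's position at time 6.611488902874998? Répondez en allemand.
Wir müssen die Stammfunktion unserer Gleichung für den Ruck j(t) = 180·t^2 + 72·t - 6 3-mal finden. Die Stammfunktion von dem Ruck, mit a(0) = -8, ergibt die Beschleunigung: a(t) = 60·t^3 + 36·t^2 - 6·t - 8. Die Stammfunktion von der Beschleunigung ist die Geschwindigkeit. Mit v(0) = 0 erhalten wir v(t) = t·(15·t^3 + 12·t^2 - 3·t - 8). Die Stammfunktion von der Geschwindigkeit ist die Position. Mit x(0) = 1 erhalten wir x(t) = 3·t^5 + 3·t^4 - t^3 - 4·t^2 + 1. Mit x(t) = 3·t^5 + 3·t^4 - t^3 - 4·t^2 + 1 und Einsetzen von t = 6.611488902874998, finden wir x = 43167.4295032786.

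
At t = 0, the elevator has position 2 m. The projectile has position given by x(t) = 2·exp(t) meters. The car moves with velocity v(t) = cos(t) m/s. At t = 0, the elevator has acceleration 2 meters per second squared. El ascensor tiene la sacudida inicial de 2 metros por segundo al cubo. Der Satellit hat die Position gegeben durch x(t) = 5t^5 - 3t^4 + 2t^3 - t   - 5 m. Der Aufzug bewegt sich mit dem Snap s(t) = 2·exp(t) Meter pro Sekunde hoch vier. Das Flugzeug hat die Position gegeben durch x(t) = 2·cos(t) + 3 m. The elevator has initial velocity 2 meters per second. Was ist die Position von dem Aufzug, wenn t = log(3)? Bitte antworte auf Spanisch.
Debemos encontrar la integral de nuestra ecuación del snap s(t) = 2·exp(t) 4 veces. Integrando el snap y usando la condición inicial j(0) = 2, obtenemos j(t) = 2·exp(t). Integrando la sacudida y usando la condición inicial a(0) = 2, obtenemos a(t) = 2·exp(t). La integral de la aceleración, con v(0) = 2, da la velocidad: v(t) = 2·exp(t). Tomando ∫v(t)dt y aplicando x(0) = 2, encontramos x(t) = 2·exp(t). Usando x(t) = 2·exp(t) y sustituyendo t = log(3), encontramos x = 6.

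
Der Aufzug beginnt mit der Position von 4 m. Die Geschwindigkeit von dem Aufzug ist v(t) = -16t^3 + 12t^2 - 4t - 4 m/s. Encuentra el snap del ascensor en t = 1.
Partiendo de la velocidad v(t) = -16·t^3 + 12·t^2 - 4·t - 4, tomamos 3 derivadas. Derivando la velocidad, obtenemos la aceleración: a(t) = -48·t^2 + 24·t - 4. Derivando la aceleración, obtenemos la sacudida: j(t) = 24 - 96·t. La derivada de la sacudida da el snap: s(t) = -96. Usando s(t) = -96 y sustituyendo t = 1, encontramos s = -96.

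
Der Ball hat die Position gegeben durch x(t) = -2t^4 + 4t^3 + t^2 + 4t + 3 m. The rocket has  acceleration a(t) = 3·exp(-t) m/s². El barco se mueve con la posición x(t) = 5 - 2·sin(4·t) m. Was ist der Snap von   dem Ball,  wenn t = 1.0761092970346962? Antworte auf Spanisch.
Partiendo de la posición x(t) = -2·t^4 + 4·t^3 + t^2 + 4·t + 3, tomamos 4 derivadas. Derivando la posición, obtenemos la velocidad: v(t) = -8·t^3 + 12·t^2 + 2·t + 4. La derivada de la velocidad da la aceleración: a(t) = -24·t^2 + 24·t + 2. Derivando la aceleración, obtenemos la sacudida: j(t) = 24 - 48·t. Tomando d/dt de j(t), encontramos s(t) = -48. De la ecuación del snap s(t) = -48, sustituimos t = 1.0761092970346962 para obtener s = -48.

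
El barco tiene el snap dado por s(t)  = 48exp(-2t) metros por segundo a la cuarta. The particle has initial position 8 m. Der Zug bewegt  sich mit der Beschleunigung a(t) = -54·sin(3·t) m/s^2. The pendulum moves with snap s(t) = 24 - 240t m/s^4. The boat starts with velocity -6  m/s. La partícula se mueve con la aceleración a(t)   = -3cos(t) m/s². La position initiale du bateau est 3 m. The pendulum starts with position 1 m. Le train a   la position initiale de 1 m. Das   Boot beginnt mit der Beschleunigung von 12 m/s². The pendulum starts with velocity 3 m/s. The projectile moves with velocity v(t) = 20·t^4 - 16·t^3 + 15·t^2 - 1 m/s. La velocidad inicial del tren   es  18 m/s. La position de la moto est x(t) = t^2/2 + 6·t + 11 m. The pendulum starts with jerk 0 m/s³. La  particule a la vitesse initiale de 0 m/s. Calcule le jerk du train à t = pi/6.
Pour résoudre ceci, nous devons prendre 1 dérivée de notre équation de l'accélération a(t) = -54·sin(3·t). La dérivée de l'accélération donne le jerk: j(t) = -162·cos(3·t). De l'équation du jerk j(t) = -162·cos(3·t), nous substituons t = pi/6 pour obtenir j = 0.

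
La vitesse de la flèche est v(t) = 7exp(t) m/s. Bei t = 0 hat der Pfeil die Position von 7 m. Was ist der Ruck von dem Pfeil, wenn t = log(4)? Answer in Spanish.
Debemos derivar nuestra ecuación de la velocidad v(t) = 7·exp(t) 2 veces. Derivando la velocidad, obtenemos la aceleración: a(t) = 7·exp(t). Derivando la aceleración, obtenemos la sacudida: j(t) = 7·exp(t). De la ecuación de la sacudida j(t) = 7·exp(t), sustituimos t = log(4) para obtener j = 28.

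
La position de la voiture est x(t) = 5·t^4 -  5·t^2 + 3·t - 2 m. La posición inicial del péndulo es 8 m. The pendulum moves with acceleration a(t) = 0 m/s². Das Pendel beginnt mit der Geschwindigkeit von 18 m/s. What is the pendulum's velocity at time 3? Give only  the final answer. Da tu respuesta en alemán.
Die Antwort ist 18.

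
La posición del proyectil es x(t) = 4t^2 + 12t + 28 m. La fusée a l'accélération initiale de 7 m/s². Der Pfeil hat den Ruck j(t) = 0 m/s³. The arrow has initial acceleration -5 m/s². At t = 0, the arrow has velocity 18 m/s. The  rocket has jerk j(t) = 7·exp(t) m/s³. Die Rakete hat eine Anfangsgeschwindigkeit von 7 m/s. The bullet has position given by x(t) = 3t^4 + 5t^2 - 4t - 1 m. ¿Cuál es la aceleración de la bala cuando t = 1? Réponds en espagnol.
Debemos derivar nuestra ecuación de la posición x(t) = 3·t^4 + 5·t^2 - 4·t - 1 2 veces. Tomando d/dt de x(t), encontramos v(t) = 12·t^3 + 10·t - 4. Tomando d/dt de v(t), encontramos a(t) = 36·t^2 + 10. Usando a(t) = 36·t^2 + 10 y sustituyendo t = 1, encontramos a = 46.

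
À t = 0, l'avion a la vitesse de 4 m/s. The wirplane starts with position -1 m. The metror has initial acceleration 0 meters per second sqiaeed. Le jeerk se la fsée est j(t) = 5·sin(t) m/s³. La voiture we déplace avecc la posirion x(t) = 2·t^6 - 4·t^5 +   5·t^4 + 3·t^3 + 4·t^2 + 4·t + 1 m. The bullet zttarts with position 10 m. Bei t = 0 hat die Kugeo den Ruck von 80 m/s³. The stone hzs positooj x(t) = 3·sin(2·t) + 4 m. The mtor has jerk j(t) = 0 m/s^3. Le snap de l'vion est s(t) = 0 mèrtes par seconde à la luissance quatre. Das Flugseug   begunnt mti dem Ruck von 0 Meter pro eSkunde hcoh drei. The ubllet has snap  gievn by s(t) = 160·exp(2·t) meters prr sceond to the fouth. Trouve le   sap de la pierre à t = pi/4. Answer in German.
Ausgehend von der Position x(t) = 3·sin(2·t) + 4, nehmen wir 4 Ableitungen. Die Ableitung von der Position ergibt die Geschwindigkeit: v(t) = 6·cos(2·t). Mit d/dt von v(t) finden wir a(t) = -12·sin(2·t). Mit d/dt von a(t) finden wir j(t) = -24·cos(2·t). Durch Ableiten von dem Ruck erhalten wir den Snap: s(t) = 48·sin(2·t). Mit s(t) = 48·sin(2·t) und Einsetzen von t = pi/4, finden wir s = 48.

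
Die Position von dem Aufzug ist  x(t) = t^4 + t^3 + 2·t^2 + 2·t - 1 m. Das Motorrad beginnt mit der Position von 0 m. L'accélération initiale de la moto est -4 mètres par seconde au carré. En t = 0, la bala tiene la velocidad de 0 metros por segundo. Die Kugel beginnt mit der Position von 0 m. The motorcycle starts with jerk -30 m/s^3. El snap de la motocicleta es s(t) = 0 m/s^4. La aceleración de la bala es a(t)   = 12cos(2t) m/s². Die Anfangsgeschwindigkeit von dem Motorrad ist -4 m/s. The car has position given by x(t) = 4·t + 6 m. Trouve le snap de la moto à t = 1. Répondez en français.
Nous avons le snap s(t) = 0. En substituant t = 1: s(1) = 0.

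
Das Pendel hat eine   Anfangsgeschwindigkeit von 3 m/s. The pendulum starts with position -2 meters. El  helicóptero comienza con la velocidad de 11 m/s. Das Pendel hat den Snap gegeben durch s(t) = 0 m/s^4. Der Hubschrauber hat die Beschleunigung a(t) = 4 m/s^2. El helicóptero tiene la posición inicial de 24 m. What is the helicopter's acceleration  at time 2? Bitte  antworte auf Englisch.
We have acceleration a(t) = 4. Substituting t = 2: a(2) = 4.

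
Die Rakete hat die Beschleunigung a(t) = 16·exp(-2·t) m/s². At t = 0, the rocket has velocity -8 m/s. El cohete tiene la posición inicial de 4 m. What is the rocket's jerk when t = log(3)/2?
We must differentiate our acceleration equation a(t) = 16·exp(-2·t) 1 time. The derivative of acceleration gives jerk: j(t) = -32·exp(-2·t). Using j(t) = -32·exp(-2·t) and substituting t = log(3)/2, we find j = -32/3.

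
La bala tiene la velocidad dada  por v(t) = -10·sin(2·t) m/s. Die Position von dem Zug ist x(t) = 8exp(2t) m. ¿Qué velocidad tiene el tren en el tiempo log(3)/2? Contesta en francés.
En partant de la position x(t) = 8·exp(2·t), nous prenons 1 dérivée. En prenant d/dt de x(t), nous trouvons v(t) = 16·exp(2·t). En utilisant v(t) = 16·exp(2·t) et en substituant t = log(3)/2, nous trouvons v = 48.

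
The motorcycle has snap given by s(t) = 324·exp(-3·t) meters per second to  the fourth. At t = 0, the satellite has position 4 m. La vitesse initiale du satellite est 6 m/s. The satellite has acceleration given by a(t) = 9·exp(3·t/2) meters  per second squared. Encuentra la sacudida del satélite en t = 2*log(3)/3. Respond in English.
To solve this, we need to take 1 derivative of our acceleration equation a(t) = 9·exp(3·t/2). The derivative of acceleration gives jerk: j(t) = 27·exp(3·t/2)/2. From the given jerk equation j(t) = 27·exp(3·t/2)/2, we substitute t = 2*log(3)/3 to get j = 81/2.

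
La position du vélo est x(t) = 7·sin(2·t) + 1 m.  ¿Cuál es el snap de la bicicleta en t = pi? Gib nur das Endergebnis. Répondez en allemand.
Die Antwort ist 0.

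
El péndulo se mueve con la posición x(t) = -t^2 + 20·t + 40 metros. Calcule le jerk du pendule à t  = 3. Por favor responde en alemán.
Ausgehend von der Position x(t) = -t^2 + 20·t + 40, nehmen wir 3 Ableitungen. Die Ableitung von der Position ergibt die Geschwindigkeit: v(t) = 20 - 2·t. Durch Ableiten von der Geschwindigkeit erhalten wir die Beschleunigung: a(t) = -2. Mit d/dt von a(t) finden wir j(t) = 0. Mit j(t) = 0 und Einsetzen von t = 3, finden wir j = 0.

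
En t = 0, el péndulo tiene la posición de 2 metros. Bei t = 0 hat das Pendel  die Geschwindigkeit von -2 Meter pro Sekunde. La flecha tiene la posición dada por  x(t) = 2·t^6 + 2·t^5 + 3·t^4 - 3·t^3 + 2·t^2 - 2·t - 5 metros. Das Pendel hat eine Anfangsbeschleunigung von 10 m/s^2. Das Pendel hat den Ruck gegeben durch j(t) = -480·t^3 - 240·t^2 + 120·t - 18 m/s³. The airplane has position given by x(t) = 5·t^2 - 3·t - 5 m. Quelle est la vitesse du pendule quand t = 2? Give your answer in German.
Wir müssen die Stammfunktion unserer Gleichung für den Ruck j(t) = -480·t^3 - 240·t^2 + 120·t - 18 2-mal finden. Mit ∫j(t)dt und Anwendung von a(0) = 10, finden wir a(t) = -120·t^4 - 80·t^3 + 60·t^2 - 18·t + 10. Mit ∫a(t)dt und Anwendung von v(0) = -2, finden wir v(t) = -24·t^5 - 20·t^4 + 20·t^3 - 9·t^2 + 10·t - 2. Wir haben die Geschwindigkeit v(t) = -24·t^5 - 20·t^4 + 20·t^3 - 9·t^2 + 10·t - 2. Durch Einsetzen von t = 2: v(2) = -946.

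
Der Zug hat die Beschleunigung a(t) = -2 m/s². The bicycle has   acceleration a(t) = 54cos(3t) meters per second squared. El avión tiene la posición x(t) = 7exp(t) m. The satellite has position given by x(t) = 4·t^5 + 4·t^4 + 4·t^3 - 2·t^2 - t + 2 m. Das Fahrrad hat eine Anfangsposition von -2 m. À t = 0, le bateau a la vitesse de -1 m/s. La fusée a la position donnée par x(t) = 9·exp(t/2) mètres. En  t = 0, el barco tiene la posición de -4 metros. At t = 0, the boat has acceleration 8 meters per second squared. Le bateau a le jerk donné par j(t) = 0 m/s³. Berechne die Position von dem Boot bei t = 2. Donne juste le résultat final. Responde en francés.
La réponse est 10.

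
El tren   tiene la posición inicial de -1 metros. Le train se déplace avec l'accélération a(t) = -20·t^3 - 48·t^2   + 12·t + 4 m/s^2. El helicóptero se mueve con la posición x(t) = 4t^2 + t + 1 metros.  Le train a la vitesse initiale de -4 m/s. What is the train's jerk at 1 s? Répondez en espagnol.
Debemos derivar nuestra ecuación de la aceleración a(t) = -20·t^3 - 48·t^2 + 12·t + 4 1 vez. Tomando d/dt de a(t), encontramos j(t) = -60·t^2 - 96·t + 12. Usando j(t) = -60·t^2 - 96·t + 12 y sustituyendo t = 1, encontramos j = -144.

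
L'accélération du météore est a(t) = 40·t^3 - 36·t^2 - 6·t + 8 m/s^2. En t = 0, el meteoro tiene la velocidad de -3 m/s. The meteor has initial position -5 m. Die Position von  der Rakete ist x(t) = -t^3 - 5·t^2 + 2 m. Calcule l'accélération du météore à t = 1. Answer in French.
En utilisant a(t) = 40·t^3 - 36·t^2 - 6·t + 8 et en substituant t = 1, nous trouvons a = 6.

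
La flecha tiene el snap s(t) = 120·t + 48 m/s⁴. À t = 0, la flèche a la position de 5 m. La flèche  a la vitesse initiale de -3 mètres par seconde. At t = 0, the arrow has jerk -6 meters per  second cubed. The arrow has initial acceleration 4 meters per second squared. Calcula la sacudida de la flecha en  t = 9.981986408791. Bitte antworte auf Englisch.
To find the answer, we compute 1 integral of s(t) = 120·t + 48. The antiderivative of snap, with j(0) = -6, gives jerk: j(t) = 60·t^2 + 48·t - 6. We have jerk j(t) = 60·t^2 + 48·t - 6. Substituting t = 9.981986408791: j(9.981986408791) = 6451.53850753926.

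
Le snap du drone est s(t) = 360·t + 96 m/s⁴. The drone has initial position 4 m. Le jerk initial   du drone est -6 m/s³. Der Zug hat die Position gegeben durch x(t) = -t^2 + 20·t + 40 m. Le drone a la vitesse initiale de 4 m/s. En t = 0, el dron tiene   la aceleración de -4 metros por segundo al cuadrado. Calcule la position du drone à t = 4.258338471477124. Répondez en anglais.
Starting from snap s(t) = 360·t + 96, we take 4 antiderivatives. Finding the integral of s(t) and using j(0) = -6: j(t) = 180·t^2 + 96·t - 6. The integral of jerk, with a(0) = -4, gives acceleration: a(t) = 60·t^3 + 48·t^2 - 6·t - 4. Finding the antiderivative of a(t) and using v(0) = 4: v(t) = 15·t^4 + 16·t^3 - 3·t^2 - 4·t + 4. The integral of velocity is position. Using x(0) = 4, we get x(t) = 3·t^5 + 4·t^4 - t^3 - 2·t^2 + 4·t + 4. From the given position equation x(t) = 3·t^5 + 4·t^4 - t^3 - 2·t^2 + 4·t + 4, we substitute t = 4.258338471477124 to get x = 5423.54026933319.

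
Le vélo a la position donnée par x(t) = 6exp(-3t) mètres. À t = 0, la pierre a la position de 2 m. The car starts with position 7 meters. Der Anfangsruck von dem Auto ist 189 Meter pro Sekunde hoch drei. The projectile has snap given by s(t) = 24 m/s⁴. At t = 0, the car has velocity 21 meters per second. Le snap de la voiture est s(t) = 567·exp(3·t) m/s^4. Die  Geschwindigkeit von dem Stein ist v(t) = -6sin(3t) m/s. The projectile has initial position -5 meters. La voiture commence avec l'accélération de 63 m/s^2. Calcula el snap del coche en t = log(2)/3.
Usando s(t) = 567·exp(3·t) y sustituyendo t = log(2)/3, encontramos s = 1134.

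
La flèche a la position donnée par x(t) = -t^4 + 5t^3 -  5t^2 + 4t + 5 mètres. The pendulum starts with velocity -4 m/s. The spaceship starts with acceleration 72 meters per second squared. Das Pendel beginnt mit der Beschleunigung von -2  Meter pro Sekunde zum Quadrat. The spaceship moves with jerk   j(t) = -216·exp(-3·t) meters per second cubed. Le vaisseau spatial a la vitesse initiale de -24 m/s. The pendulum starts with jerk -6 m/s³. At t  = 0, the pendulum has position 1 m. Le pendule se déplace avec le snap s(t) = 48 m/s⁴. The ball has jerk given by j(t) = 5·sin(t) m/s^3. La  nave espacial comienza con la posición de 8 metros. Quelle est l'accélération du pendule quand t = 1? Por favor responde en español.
Debemos encontrar la integral de nuestra ecuación del snap s(t) = 48 2 veces. La integral del snap, con j(0) = -6, da la sacudida: j(t) = 48·t - 6. Integrando la sacudida y usando la condición inicial a(0) = -2, obtenemos a(t) = 24·t^2 - 6·t - 2. Tenemos la aceleración a(t) = 24·t^2 - 6·t - 2. Sustituyendo t = 1: a(1) = 16.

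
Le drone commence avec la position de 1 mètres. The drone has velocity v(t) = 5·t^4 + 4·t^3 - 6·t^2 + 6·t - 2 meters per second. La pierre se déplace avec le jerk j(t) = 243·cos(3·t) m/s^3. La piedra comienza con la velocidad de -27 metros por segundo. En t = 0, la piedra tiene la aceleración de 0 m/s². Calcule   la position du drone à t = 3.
En partant de la vitesse v(t) = 5·t^4 + 4·t^3 - 6·t^2 + 6·t - 2, nous prenons 1 intégrale. En intégrant la vitesse et en utilisant la condition initiale x(0) = 1, nous obtenons x(t) = t^5 + t^4 - 2·t^3 + 3·t^2 - 2·t + 1. Nous avons la position x(t) = t^5 + t^4 - 2·t^3 + 3·t^2 - 2·t + 1. En substituant t = 3: x(3) = 292.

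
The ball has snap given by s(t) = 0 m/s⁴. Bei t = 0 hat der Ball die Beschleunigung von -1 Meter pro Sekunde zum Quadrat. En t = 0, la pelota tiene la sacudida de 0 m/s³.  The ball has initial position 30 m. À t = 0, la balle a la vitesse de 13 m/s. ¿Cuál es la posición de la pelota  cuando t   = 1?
Partiendo del snap s(t) = 0, tomamos 4 integrales. La antiderivada del snap es la sacudida. Usando j(0) = 0, obtenemos j(t) = 0. La antiderivada de la sacudida es la aceleración. Usando a(0) = -1, obtenemos a(t) = -1. Tomando ∫a(t)dt y aplicando v(0) = 13, encontramos v(t) = 13 - t. Integrando la velocidad y usando la condición inicial x(0) = 30, obtenemos x(t) = -t^2/2 + 13·t + 30. Tenemos la posición x(t) = -t^2/2 + 13·t + 30. Sustituyendo t = 1: x(1) = 85/2.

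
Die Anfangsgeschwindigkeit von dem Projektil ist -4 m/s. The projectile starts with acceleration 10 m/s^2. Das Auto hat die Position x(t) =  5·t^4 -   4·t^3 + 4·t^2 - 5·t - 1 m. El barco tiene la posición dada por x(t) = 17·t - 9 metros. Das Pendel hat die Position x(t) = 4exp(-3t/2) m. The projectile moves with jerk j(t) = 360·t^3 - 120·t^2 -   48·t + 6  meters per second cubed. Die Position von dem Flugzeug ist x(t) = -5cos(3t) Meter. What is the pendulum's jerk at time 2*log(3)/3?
We must differentiate our position equation x(t) = 4·exp(-3·t/2) 3 times. Taking d/dt of x(t), we find v(t) = -6·exp(-3·t/2). Differentiating velocity, we get acceleration: a(t) = 9·exp(-3·t/2). Differentiating acceleration, we get jerk: j(t) = -27·exp(-3·t/2)/2. From the given jerk equation j(t) = -27·exp(-3·t/2)/2, we substitute t = 2*log(3)/3 to get j = -9/2.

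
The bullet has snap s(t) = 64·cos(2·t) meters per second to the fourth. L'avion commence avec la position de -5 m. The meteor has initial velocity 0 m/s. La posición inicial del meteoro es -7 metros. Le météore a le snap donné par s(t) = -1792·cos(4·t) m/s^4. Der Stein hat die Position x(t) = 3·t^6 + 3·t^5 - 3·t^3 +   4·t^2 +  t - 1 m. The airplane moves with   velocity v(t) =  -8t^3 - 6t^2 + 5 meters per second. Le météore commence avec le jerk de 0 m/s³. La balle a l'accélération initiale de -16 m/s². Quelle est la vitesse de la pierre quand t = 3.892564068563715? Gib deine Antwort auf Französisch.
Nous devons dériver notre équation de la position x(t) = 3·t^6 + 3·t^5 - 3·t^3 + 4·t^2 + t - 1 1 fois. La dérivée de la position donne la vitesse: v(t) = 18·t^5 + 15·t^4 - 9·t^2 + 8·t + 1. Nous avons la vitesse v(t) = 18·t^5 + 15·t^4 - 9·t^2 + 8·t + 1. En substituant t = 3.892564068563715: v(3.892564068563715) = 19425.6653757023.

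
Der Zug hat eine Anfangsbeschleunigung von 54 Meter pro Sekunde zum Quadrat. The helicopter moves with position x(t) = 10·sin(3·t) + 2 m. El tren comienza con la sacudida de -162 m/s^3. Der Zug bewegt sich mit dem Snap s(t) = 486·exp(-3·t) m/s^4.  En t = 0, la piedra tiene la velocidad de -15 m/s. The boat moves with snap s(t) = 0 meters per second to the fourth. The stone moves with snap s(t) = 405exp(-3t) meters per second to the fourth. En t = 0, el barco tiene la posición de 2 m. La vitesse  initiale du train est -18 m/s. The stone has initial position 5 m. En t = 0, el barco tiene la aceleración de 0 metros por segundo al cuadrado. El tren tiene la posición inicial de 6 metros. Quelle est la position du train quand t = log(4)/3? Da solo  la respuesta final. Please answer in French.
La position à t = log(4)/3 est x = 3/2.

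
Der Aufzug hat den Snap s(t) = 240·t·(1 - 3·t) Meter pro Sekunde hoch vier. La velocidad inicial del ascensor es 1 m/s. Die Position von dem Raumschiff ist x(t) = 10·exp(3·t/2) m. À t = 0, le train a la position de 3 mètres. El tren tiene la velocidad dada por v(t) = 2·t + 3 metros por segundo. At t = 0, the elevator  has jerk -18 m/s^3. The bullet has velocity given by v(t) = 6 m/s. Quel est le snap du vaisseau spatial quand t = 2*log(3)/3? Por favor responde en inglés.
To solve this, we need to take 4 derivatives of our position equation x(t) = 10·exp(3·t/2). Differentiating position, we get velocity: v(t) = 15·exp(3·t/2). Taking d/dt of v(t), we find a(t) = 45·exp(3·t/2)/2. Differentiating acceleration, we get jerk: j(t) = 135·exp(3·t/2)/4. Differentiating jerk, we get snap: s(t) = 405·exp(3·t/2)/8. Using s(t) = 405·exp(3·t/2)/8 and substituting t = 2*log(3)/3, we find s = 1215/8.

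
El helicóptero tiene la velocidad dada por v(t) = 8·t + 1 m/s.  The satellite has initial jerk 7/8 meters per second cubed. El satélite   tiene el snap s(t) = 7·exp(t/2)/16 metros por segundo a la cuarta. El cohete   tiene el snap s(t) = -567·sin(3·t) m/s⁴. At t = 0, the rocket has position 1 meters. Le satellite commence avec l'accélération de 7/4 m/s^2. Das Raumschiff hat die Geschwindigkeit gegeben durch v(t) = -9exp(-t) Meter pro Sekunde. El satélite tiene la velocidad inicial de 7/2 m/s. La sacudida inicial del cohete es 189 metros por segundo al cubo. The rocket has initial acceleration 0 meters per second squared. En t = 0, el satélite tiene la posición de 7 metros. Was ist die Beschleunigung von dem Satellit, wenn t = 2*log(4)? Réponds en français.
Pour résoudre ceci, nous devons prendre 2 intégrales de notre équation du snap s(t) = 7·exp(t/2)/16. En intégrant le snap et en utilisant la condition initiale j(0) = 7/8, nous obtenons j(t) = 7·exp(t/2)/8. La primitive du jerk est l'accélération. En utilisant a(0) = 7/4, nous obtenons a(t) = 7·exp(t/2)/4. Nous avons l'accélération a(t) = 7·exp(t/2)/4. En substituant t = 2*log(4): a(2*log(4)) = 7.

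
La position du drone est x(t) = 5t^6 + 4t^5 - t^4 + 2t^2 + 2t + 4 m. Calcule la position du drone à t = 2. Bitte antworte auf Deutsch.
Wir haben die Position x(t) = 5·t^6 + 4·t^5 - t^4 + 2·t^2 + 2·t + 4. Durch Einsetzen von t = 2: x(2) = 448.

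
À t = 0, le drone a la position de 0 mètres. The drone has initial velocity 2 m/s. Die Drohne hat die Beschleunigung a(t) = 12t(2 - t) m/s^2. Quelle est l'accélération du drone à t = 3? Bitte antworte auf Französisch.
En utilisant a(t) = 12·t·(2 - t) et en substituant t = 3, nous trouvons a = -36.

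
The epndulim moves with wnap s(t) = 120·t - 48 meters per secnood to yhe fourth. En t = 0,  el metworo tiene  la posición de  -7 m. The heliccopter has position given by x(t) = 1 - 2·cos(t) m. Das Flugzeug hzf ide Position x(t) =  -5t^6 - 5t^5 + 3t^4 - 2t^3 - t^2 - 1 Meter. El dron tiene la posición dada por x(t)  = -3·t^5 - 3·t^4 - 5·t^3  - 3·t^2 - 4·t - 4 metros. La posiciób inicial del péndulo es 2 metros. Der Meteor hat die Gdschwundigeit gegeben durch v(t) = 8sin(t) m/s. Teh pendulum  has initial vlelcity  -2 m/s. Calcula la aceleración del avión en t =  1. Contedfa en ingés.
Starting from position x(t) = -5·t^6 - 5·t^5 + 3·t^4 - 2·t^3 - t^2 - 1, we take 2 derivatives. Taking d/dt of x(t), we find v(t) = -30·t^5 - 25·t^4 + 12·t^3 - 6·t^2 - 2·t. The derivative of velocity gives acceleration: a(t) = -150·t^4 - 100·t^3 + 36·t^2 - 12·t - 2. Using a(t) = -150·t^4 - 100·t^3 + 36·t^2 - 12·t - 2 and substituting t = 1, we find a = -228.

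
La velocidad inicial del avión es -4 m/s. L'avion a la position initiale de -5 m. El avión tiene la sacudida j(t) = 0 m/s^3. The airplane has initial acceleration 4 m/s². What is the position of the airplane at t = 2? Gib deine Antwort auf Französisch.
Nous devons trouver l'intégrale de notre équation du jerk j(t) = 0 3 fois. En prenant ∫j(t)dt et en appliquant a(0) = 4, nous trouvons a(t) = 4. L'intégrale de l'accélération est la vitesse. En utilisant v(0) = -4, nous obtenons v(t) = 4·t - 4. L'intégrale de la vitesse, avec x(0) = -5, donne la position: x(t) = 2·t^2 - 4·t - 5. Nous avons la position x(t) = 2·t^2 - 4·t - 5. En substituant t = 2: x(2) = -5.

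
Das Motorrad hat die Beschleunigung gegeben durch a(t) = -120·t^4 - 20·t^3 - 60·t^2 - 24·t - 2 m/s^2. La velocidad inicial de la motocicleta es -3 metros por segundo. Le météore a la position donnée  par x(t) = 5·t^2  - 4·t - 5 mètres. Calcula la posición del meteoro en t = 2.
De la ecuación de la posición x(t) = 5·t^2 - 4·t - 5, sustituimos t = 2 para obtener x = 7.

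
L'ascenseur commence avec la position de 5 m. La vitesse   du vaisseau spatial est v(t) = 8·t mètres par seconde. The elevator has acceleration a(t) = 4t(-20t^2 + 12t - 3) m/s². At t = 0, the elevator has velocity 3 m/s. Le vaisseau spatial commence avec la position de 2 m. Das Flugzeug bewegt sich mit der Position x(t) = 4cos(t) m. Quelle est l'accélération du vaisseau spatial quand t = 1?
Nous devons dériver notre équation de la vitesse v(t) = 8·t 1 fois. En prenant d/dt de v(t), nous trouvons a(t) = 8. Nous avons l'accélération a(t) = 8. En substituant t = 1: a(1) = 8.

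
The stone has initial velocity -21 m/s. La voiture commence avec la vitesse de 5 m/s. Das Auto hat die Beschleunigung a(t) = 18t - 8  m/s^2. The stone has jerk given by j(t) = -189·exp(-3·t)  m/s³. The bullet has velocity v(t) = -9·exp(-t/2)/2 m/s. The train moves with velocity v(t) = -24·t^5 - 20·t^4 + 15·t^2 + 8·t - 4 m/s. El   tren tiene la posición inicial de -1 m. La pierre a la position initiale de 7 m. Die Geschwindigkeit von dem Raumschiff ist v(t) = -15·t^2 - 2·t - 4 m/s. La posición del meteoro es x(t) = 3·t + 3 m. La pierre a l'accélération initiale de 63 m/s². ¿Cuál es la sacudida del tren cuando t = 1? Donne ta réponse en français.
Nous devons dériver notre équation de la vitesse v(t) = -24·t^5 - 20·t^4 + 15·t^2 + 8·t - 4 2 fois. La dérivée de la vitesse donne l'accélération: a(t) = -120·t^4 - 80·t^3 + 30·t + 8. En dérivant l'accélération, nous obtenons le jerk: j(t) = -480·t^3 - 240·t^2 + 30. De l'équation du jerk j(t) = -480·t^3 - 240·t^2 + 30, nous substituons t = 1 pour obtenir j = -690.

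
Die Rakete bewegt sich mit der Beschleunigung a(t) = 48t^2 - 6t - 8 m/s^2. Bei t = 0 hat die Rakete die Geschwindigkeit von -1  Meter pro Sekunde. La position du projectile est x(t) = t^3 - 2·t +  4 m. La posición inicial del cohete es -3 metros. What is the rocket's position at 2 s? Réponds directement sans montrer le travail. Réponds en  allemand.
Die Position bei t = 2 ist x = 35.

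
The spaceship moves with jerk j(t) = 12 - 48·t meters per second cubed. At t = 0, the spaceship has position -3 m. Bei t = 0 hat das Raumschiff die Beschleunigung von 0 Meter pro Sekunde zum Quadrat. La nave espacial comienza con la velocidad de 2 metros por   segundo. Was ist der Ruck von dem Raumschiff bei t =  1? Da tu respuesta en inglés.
Using j(t) = 12 - 48·t and substituting t = 1, we find j = -36.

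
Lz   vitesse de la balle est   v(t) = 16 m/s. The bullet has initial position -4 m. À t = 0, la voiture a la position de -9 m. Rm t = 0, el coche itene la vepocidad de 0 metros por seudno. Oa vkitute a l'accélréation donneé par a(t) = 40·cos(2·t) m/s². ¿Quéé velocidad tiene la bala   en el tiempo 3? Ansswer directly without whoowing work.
En t = 3, v = 16.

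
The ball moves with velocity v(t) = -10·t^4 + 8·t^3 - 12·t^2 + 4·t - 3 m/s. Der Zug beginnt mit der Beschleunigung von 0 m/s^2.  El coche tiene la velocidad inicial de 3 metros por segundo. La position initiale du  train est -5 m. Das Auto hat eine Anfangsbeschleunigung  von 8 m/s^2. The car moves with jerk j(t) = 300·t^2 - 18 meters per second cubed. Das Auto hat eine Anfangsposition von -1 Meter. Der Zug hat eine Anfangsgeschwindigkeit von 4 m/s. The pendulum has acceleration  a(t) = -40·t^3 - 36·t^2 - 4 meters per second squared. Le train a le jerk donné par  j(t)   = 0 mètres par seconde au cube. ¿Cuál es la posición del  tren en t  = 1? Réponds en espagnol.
Necesitamos integrar nuestra ecuación de la sacudida j(t) = 0 3 veces. La integral de la sacudida, con a(0) = 0, da la aceleración: a(t) = 0. La integral de la aceleración es la velocidad. Usando v(0) = 4, obtenemos v(t) = 4. Integrando la velocidad y usando la condición inicial x(0) = -5, obtenemos x(t) = 4·t - 5. Usando x(t) = 4·t - 5 y sustituyendo t = 1, encontramos x = -1.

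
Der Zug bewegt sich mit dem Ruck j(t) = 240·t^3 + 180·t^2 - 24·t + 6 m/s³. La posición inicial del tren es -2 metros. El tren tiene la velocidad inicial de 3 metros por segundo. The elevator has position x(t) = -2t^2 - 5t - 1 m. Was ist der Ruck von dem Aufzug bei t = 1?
Ausgehend von der Position x(t) = -2·t^2 - 5·t - 1, nehmen wir 3 Ableitungen. Die Ableitung von der Position ergibt die Geschwindigkeit: v(t) = -4·t - 5. Durch Ableiten von der Geschwindigkeit erhalten wir die Beschleunigung: a(t) = -4. Mit d/dt von a(t) finden wir j(t) = 0. Wir haben den Ruck j(t) = 0. Durch Einsetzen von t = 1: j(1) = 0.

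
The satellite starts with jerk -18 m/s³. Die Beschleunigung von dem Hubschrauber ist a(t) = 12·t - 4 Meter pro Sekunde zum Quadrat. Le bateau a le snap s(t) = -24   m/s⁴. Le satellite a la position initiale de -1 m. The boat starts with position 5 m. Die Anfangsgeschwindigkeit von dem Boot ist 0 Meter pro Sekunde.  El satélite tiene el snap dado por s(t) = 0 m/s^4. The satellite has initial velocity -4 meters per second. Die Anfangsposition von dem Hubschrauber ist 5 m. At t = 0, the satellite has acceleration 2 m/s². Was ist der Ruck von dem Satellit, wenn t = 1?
Ausgehend von dem Snap s(t) = 0, nehmen wir 1 Stammfunktion. Die Stammfunktion von dem Snap ist der Ruck. Mit j(0) = -18 erhalten wir j(t) = -18. Aus der Gleichung für den Ruck j(t) = -18, setzen wir t = 1 ein und erhalten j = -18.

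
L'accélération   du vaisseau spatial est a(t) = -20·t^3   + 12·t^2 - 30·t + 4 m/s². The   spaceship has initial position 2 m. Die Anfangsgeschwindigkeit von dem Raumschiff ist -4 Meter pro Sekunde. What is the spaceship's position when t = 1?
We must find the antiderivative of our acceleration equation a(t) = -20·t^3 + 12·t^2 - 30·t + 4 2 times. The integral of acceleration is velocity. Using v(0) = -4, we get v(t) = -5·t^4 + 4·t^3 - 15·t^2 + 4·t - 4. Taking ∫v(t)dt and applying x(0) = 2, we find x(t) = -t^5 + t^4 - 5·t^3 + 2·t^2 - 4·t + 2. Using x(t) = -t^5 + t^4 - 5·t^3 + 2·t^2 - 4·t + 2 and substituting t = 1, we find x = -5.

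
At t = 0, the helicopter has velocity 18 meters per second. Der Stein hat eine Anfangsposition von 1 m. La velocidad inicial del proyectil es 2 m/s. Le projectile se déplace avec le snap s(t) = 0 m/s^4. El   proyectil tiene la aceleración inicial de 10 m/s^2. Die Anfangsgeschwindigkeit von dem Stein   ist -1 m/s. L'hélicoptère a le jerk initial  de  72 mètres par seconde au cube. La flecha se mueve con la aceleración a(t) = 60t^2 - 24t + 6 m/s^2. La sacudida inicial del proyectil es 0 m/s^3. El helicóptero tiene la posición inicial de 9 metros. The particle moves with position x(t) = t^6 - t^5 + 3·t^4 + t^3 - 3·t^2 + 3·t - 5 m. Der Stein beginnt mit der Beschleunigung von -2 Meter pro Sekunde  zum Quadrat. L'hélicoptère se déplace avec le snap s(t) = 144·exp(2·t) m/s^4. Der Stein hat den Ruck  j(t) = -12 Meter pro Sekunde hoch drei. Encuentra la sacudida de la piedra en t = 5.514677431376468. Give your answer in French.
De l'équation du jerk j(t) = -12, nous substituons t = 5.514677431376468 pour obtenir j = -12.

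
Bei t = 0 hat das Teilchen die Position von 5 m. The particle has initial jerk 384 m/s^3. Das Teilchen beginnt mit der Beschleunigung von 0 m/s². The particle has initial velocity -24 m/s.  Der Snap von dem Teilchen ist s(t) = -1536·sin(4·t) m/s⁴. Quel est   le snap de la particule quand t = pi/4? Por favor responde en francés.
De l'équation du snap s(t) = -1536·sin(4·t), nous substituons t = pi/4 pour obtenir s = 0.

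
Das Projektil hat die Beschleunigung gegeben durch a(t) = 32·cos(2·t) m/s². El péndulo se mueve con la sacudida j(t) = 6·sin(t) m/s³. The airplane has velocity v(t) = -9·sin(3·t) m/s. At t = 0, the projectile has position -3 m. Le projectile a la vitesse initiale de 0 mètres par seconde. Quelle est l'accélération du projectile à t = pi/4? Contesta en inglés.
Using a(t) = 32·cos(2·t) and substituting t = pi/4, we find a = 0.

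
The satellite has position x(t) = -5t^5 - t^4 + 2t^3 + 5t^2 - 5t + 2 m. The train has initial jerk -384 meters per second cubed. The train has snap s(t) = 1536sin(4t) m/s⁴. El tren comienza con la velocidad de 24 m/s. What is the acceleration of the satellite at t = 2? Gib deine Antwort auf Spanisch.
Partiendo de la posición x(t) = -5·t^5 - t^4 + 2·t^3 + 5·t^2 - 5·t + 2, tomamos 2 derivadas. Tomando d/dt de x(t), encontramos v(t) = -25·t^4 - 4·t^3 + 6·t^2 + 10·t - 5. La derivada de la velocidad da la aceleración: a(t) = -100·t^3 - 12·t^2 + 12·t + 10. De la ecuación de la aceleración a(t) = -100·t^3 - 12·t^2 + 12·t + 10, sustituimos t = 2 para obtener a = -814.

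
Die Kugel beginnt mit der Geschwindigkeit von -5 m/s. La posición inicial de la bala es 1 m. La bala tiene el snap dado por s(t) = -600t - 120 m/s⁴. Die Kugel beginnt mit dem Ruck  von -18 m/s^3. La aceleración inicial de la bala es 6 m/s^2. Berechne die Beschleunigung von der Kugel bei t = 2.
Wir müssen das Integral unserer Gleichung für den Snap s(t) = -600·t - 120 2-mal finden. Mit ∫s(t)dt und Anwendung von j(0) = -18, finden wir j(t) = -300·t^2 - 120·t - 18. Das Integral von dem Ruck, mit a(0) = 6, ergibt die Beschleunigung: a(t) = -100·t^3 - 60·t^2 - 18·t + 6. Mit a(t) = -100·t^3 - 60·t^2 - 18·t + 6 und Einsetzen von t = 2, finden wir a = -1070.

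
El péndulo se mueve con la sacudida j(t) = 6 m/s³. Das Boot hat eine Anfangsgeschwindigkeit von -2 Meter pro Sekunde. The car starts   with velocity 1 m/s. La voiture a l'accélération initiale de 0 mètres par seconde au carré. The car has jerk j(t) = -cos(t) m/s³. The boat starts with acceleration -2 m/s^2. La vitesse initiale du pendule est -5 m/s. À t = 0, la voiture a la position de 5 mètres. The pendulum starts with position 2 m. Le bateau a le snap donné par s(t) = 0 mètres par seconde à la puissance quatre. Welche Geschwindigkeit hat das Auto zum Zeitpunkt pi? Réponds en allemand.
Wir müssen unsere Gleichung für den Ruck j(t) = -cos(t) 2-mal integrieren. Das Integral von dem Ruck, mit a(0) = 0, ergibt die Beschleunigung: a(t) = -sin(t). Mit ∫a(t)dt und Anwendung von v(0) = 1, finden wir v(t) = cos(t). Wir haben die Geschwindigkeit v(t) = cos(t). Durch Einsetzen von t = pi: v(pi) = -1.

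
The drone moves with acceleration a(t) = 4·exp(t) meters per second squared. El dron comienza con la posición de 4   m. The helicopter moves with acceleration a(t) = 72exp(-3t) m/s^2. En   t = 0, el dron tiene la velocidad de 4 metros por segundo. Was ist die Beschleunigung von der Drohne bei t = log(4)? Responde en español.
Tenemos la aceleración a(t) = 4·exp(t). Sustituyendo t = log(4): a(log(4)) = 16.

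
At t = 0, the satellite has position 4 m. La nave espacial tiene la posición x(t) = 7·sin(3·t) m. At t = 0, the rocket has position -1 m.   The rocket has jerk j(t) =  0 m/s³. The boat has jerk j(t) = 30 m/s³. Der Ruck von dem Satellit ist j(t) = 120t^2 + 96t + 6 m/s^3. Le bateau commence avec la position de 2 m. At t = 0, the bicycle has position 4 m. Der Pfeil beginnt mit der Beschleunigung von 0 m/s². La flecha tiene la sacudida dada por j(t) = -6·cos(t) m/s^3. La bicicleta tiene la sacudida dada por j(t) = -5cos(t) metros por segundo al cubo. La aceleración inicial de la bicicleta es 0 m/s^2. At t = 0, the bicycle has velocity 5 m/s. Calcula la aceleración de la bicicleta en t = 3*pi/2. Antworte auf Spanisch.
Partiendo de la sacudida j(t) = -5·cos(t), tomamos 1 integral. La integral de la sacudida, con a(0) = 0, da la aceleración: a(t) = -5·sin(t). De la ecuación de la aceleración a(t) = -5·sin(t), sustituimos t = 3*pi/2 para obtener a = 5.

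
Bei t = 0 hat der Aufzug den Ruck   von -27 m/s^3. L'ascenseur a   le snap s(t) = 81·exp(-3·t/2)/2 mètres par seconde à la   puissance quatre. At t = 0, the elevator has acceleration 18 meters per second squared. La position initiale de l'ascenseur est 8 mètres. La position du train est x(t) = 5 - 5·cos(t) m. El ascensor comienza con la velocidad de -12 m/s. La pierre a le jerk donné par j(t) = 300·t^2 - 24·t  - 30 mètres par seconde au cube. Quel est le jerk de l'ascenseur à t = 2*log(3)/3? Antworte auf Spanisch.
Para resolver esto, necesitamos tomar 1 antiderivada de nuestra ecuación del snap s(t) = 81·exp(-3·t/2)/2. La integral del snap, con j(0) = -27, da la sacudida: j(t) = -27·exp(-3·t/2). De la ecuación de la sacudida j(t) = -27·exp(-3·t/2), sustituimos t = 2*log(3)/3 para obtener j = -9.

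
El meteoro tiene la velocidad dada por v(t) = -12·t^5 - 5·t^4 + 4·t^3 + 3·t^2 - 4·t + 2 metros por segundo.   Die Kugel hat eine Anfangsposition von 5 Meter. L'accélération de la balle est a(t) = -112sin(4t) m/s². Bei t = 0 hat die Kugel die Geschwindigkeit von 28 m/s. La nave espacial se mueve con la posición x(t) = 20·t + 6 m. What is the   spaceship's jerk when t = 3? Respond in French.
Nous devons dériver notre équation de la position x(t) = 20·t + 6 3 fois. La dérivée de la position donne la vitesse: v(t) = 20. La dérivée de la vitesse donne l'accélération: a(t) = 0. En prenant d/dt de a(t), nous trouvons j(t) = 0. En utilisant j(t) = 0 et en substituant t = 3, nous trouvons j = 0.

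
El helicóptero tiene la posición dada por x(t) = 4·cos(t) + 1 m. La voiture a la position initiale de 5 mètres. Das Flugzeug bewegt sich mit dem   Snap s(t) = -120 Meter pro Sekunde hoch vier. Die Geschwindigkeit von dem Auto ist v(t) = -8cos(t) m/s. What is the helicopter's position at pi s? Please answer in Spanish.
De la ecuación de la posición x(t) = 4·cos(t) + 1, sustituimos t = pi para obtener x = -3.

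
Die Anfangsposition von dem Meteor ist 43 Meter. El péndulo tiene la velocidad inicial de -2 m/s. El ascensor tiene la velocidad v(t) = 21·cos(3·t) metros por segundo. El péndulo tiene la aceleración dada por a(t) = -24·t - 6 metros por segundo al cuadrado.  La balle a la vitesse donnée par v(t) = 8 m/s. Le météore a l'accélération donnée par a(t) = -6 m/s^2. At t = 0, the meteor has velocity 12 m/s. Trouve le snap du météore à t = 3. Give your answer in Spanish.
Debemos derivar nuestra ecuación de la aceleración a(t) = -6 2 veces. Tomando d/dt de a(t), encontramos j(t) = 0. La derivada de la sacudida da el snap: s(t) = 0. Tenemos el snap s(t) = 0. Sustituyendo t = 3: s(3) = 0.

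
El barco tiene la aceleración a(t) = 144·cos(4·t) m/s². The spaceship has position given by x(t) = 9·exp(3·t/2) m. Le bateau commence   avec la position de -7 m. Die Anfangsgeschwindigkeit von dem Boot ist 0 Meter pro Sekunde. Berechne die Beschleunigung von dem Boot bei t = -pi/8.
Mit a(t) = 144·cos(4·t) und Einsetzen von t = -pi/8, finden wir a = 0.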